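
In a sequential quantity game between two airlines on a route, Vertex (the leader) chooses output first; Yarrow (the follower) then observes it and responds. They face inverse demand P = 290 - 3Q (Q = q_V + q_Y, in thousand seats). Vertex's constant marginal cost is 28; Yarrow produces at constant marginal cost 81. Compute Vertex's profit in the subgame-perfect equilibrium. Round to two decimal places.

4134.38

Solve by backward induction. Given q_V, the follower Yarrow maximises π_Y = (290 - 3q_V - 3q_Y)q_Y - 81q_Y.
Follower FOC: 209 - 3q_V - 6q_Y = 0, so q_Y(q_V) = (209 - 3q_V)/6.
The leader anticipates this reaction. Substituting into P = 290 - 3Q gives P = 371/2 - (3/2)q_V, so π_V = (371/2 - (3/2)q_V)q_V - 28q_V.
The leader's first-order condition 315/2 - 3q_V = 0 yields q_V = 105/2.
Then q_Y = (209 - 3·(105/2))/6 = 103/12.
Price P = 290 - 3·(733/12) = 427/4.
Vertex's profit: (427/4 - 28)·(105/2) = 4134.3750.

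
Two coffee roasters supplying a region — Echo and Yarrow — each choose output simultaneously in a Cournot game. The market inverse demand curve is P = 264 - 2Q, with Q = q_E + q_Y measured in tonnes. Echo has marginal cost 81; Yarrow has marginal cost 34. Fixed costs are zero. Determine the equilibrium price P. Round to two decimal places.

Echo's profit: π_E = (264 - 2Q)q_E - (81q_E). Setting ∂π_E/∂q_E = 0: 183 - 4q_E - 2(q_Y) = 0.
Yarrow's profit: π_Y = (264 - 2Q)q_Y - (34q_Y). Setting ∂π_Y/∂q_Y = 0: 230 - 4q_Y - 2(q_E) = 0.
Best responses: q_E = (183 - 2q_Y)/4, q_Y = (230 - 2q_E)/4.
Substituting one into the other gives q_E = 68/3 and q_Y = 277/6.
Total output Q = 413/6, so price P = 264 - 2·(413/6) = 379/3.

126.33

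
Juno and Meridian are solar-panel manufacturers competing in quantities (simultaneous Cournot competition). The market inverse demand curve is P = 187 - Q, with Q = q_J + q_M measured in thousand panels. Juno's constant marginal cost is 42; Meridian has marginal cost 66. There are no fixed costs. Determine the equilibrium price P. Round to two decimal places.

Juno's profit: π_J = (187 - Q)q_J - (42q_J). Setting ∂π_J/∂q_J = 0: 145 - 2q_J - (q_M) = 0.
Meridian's profit: π_M = (187 - Q)q_M - (66q_M). Setting ∂π_M/∂q_M = 0: 121 - 2q_M - (q_J) = 0.
Rearranging gives the reaction functions q_J = (145 - q_M)/2 and q_M = (121 - q_J)/2.
Substituting one into the other gives q_J = 169/3 and q_M = 97/3.
Total output Q = 266/3, so price P = 187 - 266/3 = 295/3.

98.33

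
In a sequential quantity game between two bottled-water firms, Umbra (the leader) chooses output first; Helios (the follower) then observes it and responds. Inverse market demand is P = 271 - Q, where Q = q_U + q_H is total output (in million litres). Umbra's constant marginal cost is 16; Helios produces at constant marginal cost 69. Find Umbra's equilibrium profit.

11858

The follower Helios best-responds to any q_U: π_H = (271 - Q)q_H - 69q_H.
Setting the follower's marginal profit to zero, 202 - q_U - 2q_H = 0, i.e. q_H = (202 - q_U)/2.
Umbra substitutes q_H(q_U) into its own profit: π_U = q_U(271 - q_U - (202 - q_U)/2) - 16q_U = (170 - (1/2)q_U)q_U - 16q_U.
The leader's first-order condition 154 - q_U = 0 yields q_U = 154.
Then q_H = (202 - 154)/2 = 24.
Price P = 271 - 178 = 93.
Umbra's profit: (93 - 16)·154 = 11858.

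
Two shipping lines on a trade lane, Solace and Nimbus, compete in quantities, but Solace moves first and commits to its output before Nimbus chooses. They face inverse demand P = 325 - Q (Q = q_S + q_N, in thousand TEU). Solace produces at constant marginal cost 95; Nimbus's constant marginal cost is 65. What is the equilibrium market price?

Solve by backward induction. Given q_S, the follower Nimbus maximises π_N = (325 - q_S - q_N)q_N - 65q_N.
∂π_N/∂q_N = 260 - q_S - 2q_N = 0 gives the reaction function q_N = (260 - q_S)/2.
The leader anticipates this reaction. Substituting into P = 325 - Q gives P = 195 - (1/2)q_S, so π_S = (195 - (1/2)q_S)q_S - 95q_S.
The leader's first-order condition 100 - q_S = 0 yields q_S = 100.
Then q_N = (260 - 100)/2 = 80.
Total output Q = 180, so price P = 325 - 180 = 145.

145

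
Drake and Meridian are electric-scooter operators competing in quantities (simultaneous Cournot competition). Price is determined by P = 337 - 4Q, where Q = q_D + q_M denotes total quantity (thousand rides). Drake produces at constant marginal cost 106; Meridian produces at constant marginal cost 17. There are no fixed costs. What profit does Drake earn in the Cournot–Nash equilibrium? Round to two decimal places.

560.11

Drake's profit: π_D = (337 - 4Q)q_D - (106q_D). Setting ∂π_D/∂q_D = 0: 231 - 8q_D - 4(q_M) = 0.
Meridian's first-order condition: 320 - 8q_M - 4(q_D) = 0.
So q_D = (231 - 4q_M)/8 and q_M = (320 - 4q_D)/8.
Substituting one into the other gives q_D = 71/6 and q_M = 409/12.
Price P = 337 - 4·(551/12) = 460/3.
Drake's profit: (460/3 - 106)·(71/6) = 560.1111.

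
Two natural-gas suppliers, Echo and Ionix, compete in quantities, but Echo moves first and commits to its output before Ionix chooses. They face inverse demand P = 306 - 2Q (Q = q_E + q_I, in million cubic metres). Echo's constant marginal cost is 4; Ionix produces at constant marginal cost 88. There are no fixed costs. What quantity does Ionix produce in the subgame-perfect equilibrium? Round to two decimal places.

The follower Ionix best-responds to any q_E: π_I = (306 - 2Q)q_I - 88q_I.
Setting the follower's marginal profit to zero, 218 - 2q_E - 4q_I = 0, i.e. q_I = (218 - 2q_E)/4.
Echo substitutes q_I(q_E) into its own profit: π_E = q_E(306 - 2q_E - (218 - 2q_E)/2) - 4q_E = (197 - q_E)q_E - 4q_E.
Maximising: ∂π_E/∂q_E = 193 - 2q_E = 0, giving q_E = 193/2.
Then q_I = (218 - 2·(193/2))/4 = 25/4.

6.25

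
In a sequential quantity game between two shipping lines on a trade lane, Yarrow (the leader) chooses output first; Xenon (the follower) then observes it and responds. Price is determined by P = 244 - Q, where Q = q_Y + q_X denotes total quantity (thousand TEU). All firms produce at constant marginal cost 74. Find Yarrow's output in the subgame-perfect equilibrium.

85

Solve by backward induction. Given q_Y, the follower Xenon maximises π_X = (244 - q_Y - q_X)q_X - 74q_X.
∂π_X/∂q_X = 170 - q_Y - 2q_X = 0 gives the reaction function q_X = (170 - q_Y)/2.
The leader anticipates this reaction. Substituting into P = 244 - Q gives P = 159 - (1/2)q_Y, so π_Y = (159 - (1/2)q_Y)q_Y - 74q_Y.
Leader FOC: 85 - q_Y = 0, so q_Y = 85.
Then q_X = (170 - 85)/2 = 85/2.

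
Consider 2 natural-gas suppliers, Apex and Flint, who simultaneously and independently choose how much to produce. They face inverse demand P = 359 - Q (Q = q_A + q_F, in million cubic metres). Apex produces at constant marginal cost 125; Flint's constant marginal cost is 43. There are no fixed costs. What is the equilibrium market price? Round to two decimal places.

Apex's profit: π_A = (359 - Q)q_A - (125q_A). Setting ∂π_A/∂q_A = 0: 234 - 2q_A - (q_F) = 0.
Flint's profit: π_F = (359 - Q)q_F - (43q_F). Setting ∂π_F/∂q_F = 0: 316 - 2q_F - (q_A) = 0.
So q_A = (234 - q_F)/2 and q_F = (316 - q_A)/2.
Substituting one into the other gives q_A = 152/3 and q_F = 398/3.
Total output Q = 550/3, so price P = 359 - 550/3 = 527/3.

175.67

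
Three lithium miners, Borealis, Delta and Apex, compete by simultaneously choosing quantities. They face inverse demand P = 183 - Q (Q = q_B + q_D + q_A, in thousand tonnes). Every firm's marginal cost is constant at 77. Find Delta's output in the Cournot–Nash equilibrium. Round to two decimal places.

A representative firm's profit is π_i = q_i(183 - Q) - 77q_i.
Setting ∂π_i/∂q_i = 0 with rivals' quantities fixed: 106 - 2q_i - Σ_{j≠i} q_j = 0.
With identical firms every q_j equals q_i, so Σ_{j≠i} q_j = 2q_i and 106 = 4q_i, giving q_i = 53/2.

26.50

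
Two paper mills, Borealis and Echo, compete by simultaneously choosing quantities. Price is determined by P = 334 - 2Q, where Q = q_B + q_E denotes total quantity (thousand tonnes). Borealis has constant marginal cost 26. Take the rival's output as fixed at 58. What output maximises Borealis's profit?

With the rival's output fixed at 58, Borealis's profit is π_B = (334 - 2·58 - 2q_B)q_B - (26q_B) = (218 - 2q_B)q_B - (26q_B).
∂π_B/∂q_B = 192 - 4q_B = 0, so q_B = 48.

48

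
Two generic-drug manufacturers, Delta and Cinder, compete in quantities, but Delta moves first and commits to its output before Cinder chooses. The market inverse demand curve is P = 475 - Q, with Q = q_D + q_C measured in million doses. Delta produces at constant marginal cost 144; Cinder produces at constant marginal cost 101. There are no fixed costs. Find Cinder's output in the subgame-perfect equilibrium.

The follower Cinder best-responds to any q_D: π_C = (475 - Q)q_C - 101q_C.
∂π_C/∂q_C = 374 - q_D - 2q_C = 0 gives the reaction function q_C = (374 - q_D)/2.
The leader anticipates this reaction. Substituting into P = 475 - Q gives P = 288 - (1/2)q_D, so π_D = (288 - (1/2)q_D)q_D - 144q_D.
The leader's first-order condition 144 - q_D = 0 yields q_D = 144.
Then q_C = (374 - 144)/2 = 115.

115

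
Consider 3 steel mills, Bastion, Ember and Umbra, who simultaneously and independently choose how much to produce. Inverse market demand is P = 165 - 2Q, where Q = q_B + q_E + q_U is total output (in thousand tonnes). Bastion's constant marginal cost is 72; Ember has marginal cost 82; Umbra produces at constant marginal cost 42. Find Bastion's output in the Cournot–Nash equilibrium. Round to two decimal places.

9.13

Bastion's profit: π_B = (165 - 2Q)q_B - (72q_B). Setting ∂π_B/∂q_B = 0: 93 - 4q_B - 2(q_E + q_U) = 0.
Ember's first-order condition: 83 - 4q_E - 2(q_B + q_U) = 0.
Umbra's profit: π_U = (165 - 2Q)q_U - (42q_U). Setting ∂π_U/∂q_U = 0: 123 - 4q_U - 2(q_B + q_E) = 0.
Summing all 3 equations gives 299 − 8Q = 0, hence Q = 299/8.
Back-substituting: q_B = (93 − 299/4)/2 = 73/8, q_E = (83 − 299/4)/2 = 33/8, q_U = (123 − 299/4)/2 = 193/8.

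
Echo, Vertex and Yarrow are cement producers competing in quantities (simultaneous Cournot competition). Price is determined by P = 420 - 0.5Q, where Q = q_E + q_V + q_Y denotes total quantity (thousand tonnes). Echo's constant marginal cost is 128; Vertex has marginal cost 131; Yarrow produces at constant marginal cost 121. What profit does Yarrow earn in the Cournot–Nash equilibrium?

Echo's profit: π_E = (420 - 0.5Q)q_E - (128q_E). Setting ∂π_E/∂q_E = 0: 292 - q_E - (1/2)(q_V + q_Y) = 0.
Vertex's profit: π_V = (420 - 0.5Q)q_V - (131q_V). Setting ∂π_V/∂q_V = 0: 289 - q_V - (1/2)(q_E + q_Y) = 0.
Yarrow's first-order condition: 299 - q_Y - (1/2)(q_E + q_V) = 0.
Adding the 3 conditions: 880 − Q − Q = 0, i.e. Q = 440.
Back-substituting: q_E = (292 − 220)/(1/2) = 144, q_V = (289 − 220)/(1/2) = 138, q_Y = (299 − 220)/(1/2) = 158.
Price P = 420 - (1/2)·440 = 200.
Yarrow's profit: (200 - 121)·158 = 12482.

12482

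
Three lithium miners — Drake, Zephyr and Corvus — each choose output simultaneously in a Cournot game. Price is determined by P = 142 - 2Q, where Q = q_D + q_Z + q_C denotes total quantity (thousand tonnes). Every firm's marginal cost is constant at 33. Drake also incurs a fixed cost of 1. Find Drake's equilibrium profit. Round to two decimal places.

A representative firm's profit is π_i = q_i(142 - 2Q) - 33q_i.
Setting ∂π_i/∂q_i = 0 with rivals' quantities fixed: 109 - 4q_i - 2·Σ_{j≠i} q_j = 0.
By symmetry each firm produces the same amount; substituting Σ_{j≠i} q_j = 2q_i yields q_i = 109/8.
Price P = 142 - 2·(327/8) = 241/4.
Drake's profit: (241/4 - 33)·(109/8) - 1 = 370.2813.

370.28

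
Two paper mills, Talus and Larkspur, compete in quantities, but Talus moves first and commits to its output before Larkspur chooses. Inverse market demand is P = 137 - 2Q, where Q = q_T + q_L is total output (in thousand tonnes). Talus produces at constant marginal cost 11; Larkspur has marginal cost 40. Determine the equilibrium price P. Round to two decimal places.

Solve by backward induction. Given q_T, the follower Larkspur maximises π_L = (137 - 2q_T - 2q_L)q_L - 40q_L.
Setting the follower's marginal profit to zero, 97 - 2q_T - 4q_L = 0, i.e. q_L = (97 - 2q_T)/4.
The leader anticipates this reaction. Substituting into P = 137 - 2Q gives P = 177/2 - q_T, so π_T = (177/2 - q_T)q_T - 11q_T.
Leader FOC: 155/2 - 2q_T = 0, so q_T = 155/4.
Then q_L = (97 - 2·(155/4))/4 = 39/8.
Total output Q = 349/8, so price P = 137 - 2·(349/8) = 199/4.

49.75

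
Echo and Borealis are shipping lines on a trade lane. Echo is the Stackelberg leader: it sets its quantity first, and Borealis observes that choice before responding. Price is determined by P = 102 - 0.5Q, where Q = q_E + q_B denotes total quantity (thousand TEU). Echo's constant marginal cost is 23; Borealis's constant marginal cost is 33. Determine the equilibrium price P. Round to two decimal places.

45.25

Solve by backward induction. Given q_E, the follower Borealis maximises π_B = (102 - (1/2)q_E - (1/2)q_B)q_B - 33q_B.
Follower FOC: 69 - (1/2)q_E - q_B = 0, so q_B(q_E) = (69 - (1/2)q_E).
The leader anticipates this reaction. Substituting into P = 102 - 0.5Q gives P = 135/2 - (1/4)q_E, so π_E = (135/2 - (1/4)q_E)q_E - 23q_E.
Leader FOC: 89/2 - (1/2)q_E = 0, so q_E = 89.
Then q_B = (69 - (1/2)·89) = 49/2.
Total output Q = 227/2, so price P = 102 - (1/2)·(227/2) = 181/4.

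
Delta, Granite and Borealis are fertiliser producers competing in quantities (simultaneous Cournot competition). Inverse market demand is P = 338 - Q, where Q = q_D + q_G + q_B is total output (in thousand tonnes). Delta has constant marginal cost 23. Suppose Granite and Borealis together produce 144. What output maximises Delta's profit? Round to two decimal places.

85.50

With rivals' combined output fixed at 144, Delta's profit is π_D = (338 - 144 - q_D)q_D - (23q_D) = (194 - q_D)q_D - (23q_D).
∂π_D/∂q_D = 171 - 2q_D = 0, so q_D = 171/2.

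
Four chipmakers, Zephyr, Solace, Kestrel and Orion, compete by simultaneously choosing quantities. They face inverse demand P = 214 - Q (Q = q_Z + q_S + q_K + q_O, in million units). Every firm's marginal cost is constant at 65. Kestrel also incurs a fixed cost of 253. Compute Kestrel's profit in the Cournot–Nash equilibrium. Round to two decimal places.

635.04

A representative firm's profit is π_i = q_i(214 - Q) - 65q_i.
First-order condition (treating rivals' output as given): 149 - 2q_i - Σ_{j≠i} q_j = 0.
With identical firms every q_j equals q_i, so Σ_{j≠i} q_j = 3q_i and 149 = 5q_i, giving q_i = 149/5.
Price P = 214 - 596/5 = 474/5.
Kestrel's profit: (474/5 - 65)·(149/5) - 253 = 635.0400.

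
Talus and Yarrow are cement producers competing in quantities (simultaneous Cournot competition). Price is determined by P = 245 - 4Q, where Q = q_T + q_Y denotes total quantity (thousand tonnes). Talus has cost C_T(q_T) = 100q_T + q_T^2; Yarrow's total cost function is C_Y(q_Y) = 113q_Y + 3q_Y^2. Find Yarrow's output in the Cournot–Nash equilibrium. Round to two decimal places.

Talus's profit: π_T = (245 - 4Q)q_T - (100q_T + q_T²). Setting ∂π_T/∂q_T = 0: 145 - 10q_T - 4(q_Y) = 0.
Yarrow's first-order condition: 132 - 14q_Y - 4(q_T) = 0.
So q_T = (145 - 4q_Y)/10 and q_Y = (132 - 4q_T)/14.
Solving the pair: q_T = 751/62, q_Y = 185/31.

5.97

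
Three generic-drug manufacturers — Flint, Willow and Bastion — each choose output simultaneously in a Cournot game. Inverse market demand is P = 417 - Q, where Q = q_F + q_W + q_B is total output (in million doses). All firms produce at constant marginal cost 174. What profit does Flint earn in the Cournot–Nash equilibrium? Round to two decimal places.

A representative firm's profit is π_i = q_i(417 - Q) - 174q_i.
First-order condition (treating rivals' output as given): 243 - 2q_i - Σ_{j≠i} q_j = 0.
By symmetry each firm produces the same amount; substituting Σ_{j≠i} q_j = 2q_i yields q_i = 243/4.
Price P = 417 - 729/4 = 939/4.
Flint's profit: (939/4 - 174)·(243/4) = 3690.5625.

3690.56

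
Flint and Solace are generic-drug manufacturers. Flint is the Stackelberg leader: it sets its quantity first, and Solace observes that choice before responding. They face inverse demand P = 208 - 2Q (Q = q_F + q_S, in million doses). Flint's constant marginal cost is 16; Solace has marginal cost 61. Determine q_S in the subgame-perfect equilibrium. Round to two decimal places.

7.13

The follower Solace best-responds to any q_F: π_S = (208 - 2Q)q_S - 61q_S.
Setting the follower's marginal profit to zero, 147 - 2q_F - 4q_S = 0, i.e. q_S = (147 - 2q_F)/4.
Flint substitutes q_S(q_F) into its own profit: π_F = q_F(208 - 2q_F - (147 - 2q_F)/2) - 16q_F = (269/2 - q_F)q_F - 16q_F.
Leader FOC: 237/2 - 2q_F = 0, so q_F = 237/4.
Then q_S = (147 - 2·(237/4))/4 = 57/8.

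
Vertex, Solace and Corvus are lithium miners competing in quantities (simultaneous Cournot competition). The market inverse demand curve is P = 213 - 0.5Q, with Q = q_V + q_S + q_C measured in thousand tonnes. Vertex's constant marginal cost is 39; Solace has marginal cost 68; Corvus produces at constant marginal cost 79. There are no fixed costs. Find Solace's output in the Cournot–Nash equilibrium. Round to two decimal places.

Vertex's profit: π_V = (213 - 0.5Q)q_V - (39q_V). Setting ∂π_V/∂q_V = 0: 174 - q_V - (1/2)(q_S + q_C) = 0.
Solace's first-order condition: 145 - q_S - (1/2)(q_V + q_C) = 0.
Corvus's first-order condition: 134 - q_C - (1/2)(q_V + q_S) = 0.
Summing all 3 equations gives 453 − 2Q = 0, hence Q = 453/2.
Back-substituting: q_V = (174 − 453/4)/(1/2) = 243/2, q_S = (145 − 453/4)/(1/2) = 127/2, q_C = (134 − 453/4)/(1/2) = 83/2.

63.50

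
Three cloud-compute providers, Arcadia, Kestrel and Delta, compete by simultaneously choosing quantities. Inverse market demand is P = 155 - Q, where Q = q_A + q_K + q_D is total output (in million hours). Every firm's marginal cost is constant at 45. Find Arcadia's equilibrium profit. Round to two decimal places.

Each firm earns π_i = (155 - Q)q_i - 45q_i.
Setting ∂π_i/∂q_i = 0 with rivals' quantities fixed: 110 - 2q_i - Σ_{j≠i} q_j = 0.
By symmetry each firm produces the same amount; substituting Σ_{j≠i} q_j = 2q_i yields q_i = 110/4 = 55/2.
Price P = 155 - 165/2 = 145/2.
Arcadia's profit: (145/2 - 45)·(55/2) = 756.2500.

756.25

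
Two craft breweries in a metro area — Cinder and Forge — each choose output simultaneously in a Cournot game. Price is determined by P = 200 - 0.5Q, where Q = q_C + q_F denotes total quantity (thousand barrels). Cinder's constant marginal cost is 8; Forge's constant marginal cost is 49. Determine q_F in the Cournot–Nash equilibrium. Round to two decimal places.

73.33

Cinder's profit: π_C = (200 - 0.5Q)q_C - (8q_C). Setting ∂π_C/∂q_C = 0: 192 - q_C - (1/2)(q_F) = 0.
Forge's first-order condition: 151 - q_F - (1/2)(q_C) = 0.
Rearranging gives the reaction functions q_C = (192 - (1/2)q_F) and q_F = (151 - (1/2)q_C).
Substituting one into the other gives q_C = 466/3 and q_F = 220/3.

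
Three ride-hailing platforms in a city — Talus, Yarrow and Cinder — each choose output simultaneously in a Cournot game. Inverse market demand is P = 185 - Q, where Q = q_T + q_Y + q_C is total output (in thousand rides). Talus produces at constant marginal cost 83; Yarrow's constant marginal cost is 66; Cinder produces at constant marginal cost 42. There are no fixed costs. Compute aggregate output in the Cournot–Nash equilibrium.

Talus's profit: π_T = (185 - Q)q_T - (83q_T). Setting ∂π_T/∂q_T = 0: 102 - 2q_T - (q_Y + q_C) = 0.
Yarrow's profit: π_Y = (185 - Q)q_Y - (66q_Y). Setting ∂π_Y/∂q_Y = 0: 119 - 2q_Y - (q_T + q_C) = 0.
Cinder's first-order condition: 143 - 2q_C - (q_T + q_Y) = 0.
Summing all 3 equations gives 364 − 4Q = 0, hence Q = 91.
Back-substituting: q_T = (102 − 91) = 11, q_Y = (119 − 91) = 28, q_C = (143 − 91) = 52.
Total output Q = 11 + 28 + 52 = 91.

91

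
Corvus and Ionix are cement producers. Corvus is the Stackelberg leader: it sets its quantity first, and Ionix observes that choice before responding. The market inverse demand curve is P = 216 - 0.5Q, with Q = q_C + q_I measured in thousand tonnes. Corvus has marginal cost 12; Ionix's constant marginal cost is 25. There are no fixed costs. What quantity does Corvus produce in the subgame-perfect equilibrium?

217

Solve by backward induction. Given q_C, the follower Ionix maximises π_I = (216 - (1/2)q_C - (1/2)q_I)q_I - 25q_I.
Setting the follower's marginal profit to zero, 191 - (1/2)q_C - q_I = 0, i.e. q_I = (191 - (1/2)q_C).
Corvus substitutes q_I(q_C) into its own profit: π_C = q_C(216 - (1/2)q_C - (191 - (1/2)q_C)/2) - 12q_C = (241/2 - (1/4)q_C)q_C - 12q_C.
Maximising: ∂π_C/∂q_C = 217/2 - (1/2)q_C = 0, giving q_C = 217.
Then q_I = (191 - (1/2)·217) = 165/2.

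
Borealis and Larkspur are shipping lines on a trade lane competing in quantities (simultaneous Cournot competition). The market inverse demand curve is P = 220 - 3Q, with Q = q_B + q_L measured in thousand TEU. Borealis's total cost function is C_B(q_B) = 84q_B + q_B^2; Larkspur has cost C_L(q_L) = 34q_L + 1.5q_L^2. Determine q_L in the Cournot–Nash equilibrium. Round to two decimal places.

17.14

Borealis's profit: π_B = (220 - 3Q)q_B - (84q_B + q_B²). Setting ∂π_B/∂q_B = 0: 136 - 8q_B - 3(q_L) = 0.
Larkspur's first-order condition: 186 - 9q_L - 3(q_B) = 0.
Best responses: q_B = (136 - 3q_L)/8, q_L = (186 - 3q_B)/9.
Solving the pair: q_B = 74/7, q_L = 120/7.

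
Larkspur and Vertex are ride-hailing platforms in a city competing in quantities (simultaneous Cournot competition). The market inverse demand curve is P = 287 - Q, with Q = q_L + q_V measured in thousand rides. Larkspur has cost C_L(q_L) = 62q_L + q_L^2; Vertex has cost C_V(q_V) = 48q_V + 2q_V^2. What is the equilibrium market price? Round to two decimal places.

Larkspur's profit: π_L = (287 - Q)q_L - (62q_L + q_L²). Setting ∂π_L/∂q_L = 0: 225 - 4q_L - (q_V) = 0.
Vertex's first-order condition: 239 - 6q_V - (q_L) = 0.
So q_L = (225 - q_V)/4 and q_V = (239 - q_L)/6.
Solving the pair: q_L = 1111/23, q_V = 731/23.
Total output Q = 1842/23, so price P = 287 - 1842/23 = 206.9130.

206.91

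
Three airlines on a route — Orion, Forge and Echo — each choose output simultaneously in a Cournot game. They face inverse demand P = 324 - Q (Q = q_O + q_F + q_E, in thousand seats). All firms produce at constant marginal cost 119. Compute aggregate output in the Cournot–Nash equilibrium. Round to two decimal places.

153.75

Each firm earns π_i = (324 - Q)q_i - 119q_i.
First-order condition (treating rivals' output as given): 205 - 2q_i - Σ_{j≠i} q_j = 0.
By symmetry each firm produces the same amount; substituting Σ_{j≠i} q_j = 2q_i yields q_i = 205/4.
Total output Q = 205/4 + 205/4 + 205/4 = 615/4.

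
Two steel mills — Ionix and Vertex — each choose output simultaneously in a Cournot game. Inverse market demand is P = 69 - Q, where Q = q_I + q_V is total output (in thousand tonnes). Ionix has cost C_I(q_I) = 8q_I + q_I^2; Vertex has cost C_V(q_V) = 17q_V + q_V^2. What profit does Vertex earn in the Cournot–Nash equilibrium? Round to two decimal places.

192.08

Ionix's profit: π_I = (69 - Q)q_I - (8q_I + q_I²). Setting ∂π_I/∂q_I = 0: 61 - 4q_I - (q_V) = 0.
Vertex's first-order condition: 52 - 4q_V - (q_I) = 0.
Rearranging gives the reaction functions q_I = (61 - q_V)/4 and q_V = (52 - q_I)/4.
Solving the pair: q_I = 64/5, q_V = 49/5.
Price P = 69 - 113/5 = 232/5.
Vertex's profit: (232/5)·(49/5) - 17·(49/5) - (49/5)² = 192.0800.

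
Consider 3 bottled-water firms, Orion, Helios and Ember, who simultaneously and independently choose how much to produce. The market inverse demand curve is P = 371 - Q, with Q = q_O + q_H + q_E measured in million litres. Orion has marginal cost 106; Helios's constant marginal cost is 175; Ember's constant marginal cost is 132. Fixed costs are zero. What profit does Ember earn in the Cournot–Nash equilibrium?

Orion's profit: π_O = (371 - Q)q_O - (106q_O). Setting ∂π_O/∂q_O = 0: 265 - 2q_O - (q_H + q_E) = 0.
Helios's profit: π_H = (371 - Q)q_H - (175q_H). Setting ∂π_H/∂q_H = 0: 196 - 2q_H - (q_O + q_E) = 0.
Ember's first-order condition: 239 - 2q_E - (q_O + q_H) = 0.
Adding the 3 conditions: 700 − 2Q − 2Q = 0, i.e. Q = 175.
Back-substituting: q_O = (265 − 175) = 90, q_H = (196 − 175) = 21, q_E = (239 − 175) = 64.
Price P = 371 - 175 = 196.
Ember's profit: (196 - 132)·64 = 4096.

4096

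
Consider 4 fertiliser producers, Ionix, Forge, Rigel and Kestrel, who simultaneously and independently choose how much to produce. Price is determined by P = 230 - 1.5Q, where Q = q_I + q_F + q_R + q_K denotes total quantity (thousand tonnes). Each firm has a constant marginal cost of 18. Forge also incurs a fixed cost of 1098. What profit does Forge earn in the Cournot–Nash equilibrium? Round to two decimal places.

100.51

A representative firm's profit is π_i = q_i(230 - 1.5Q) - 18q_i.
Setting ∂π_i/∂q_i = 0 with rivals' quantities fixed: 212 - 3q_i - (3/2)·Σ_{j≠i} q_j = 0.
With identical firms every q_j equals q_i, so Σ_{j≠i} q_j = 3q_i and 212 = (15/2)q_i, giving q_i = 424/15.
Price P = 230 - (3/2)·(1696/15) = 302/5.
Forge's profit: (302/5 - 18)·(424/15) - 1098 = 100.5067.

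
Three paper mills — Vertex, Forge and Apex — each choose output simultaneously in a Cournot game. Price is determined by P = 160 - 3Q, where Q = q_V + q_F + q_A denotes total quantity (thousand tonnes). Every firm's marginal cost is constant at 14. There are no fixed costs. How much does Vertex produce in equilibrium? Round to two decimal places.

12.17

Each firm earns π_i = (160 - 3Q)q_i - 14q_i.
Setting ∂π_i/∂q_i = 0 with rivals' quantities fixed: 146 - 6q_i - 3·Σ_{j≠i} q_j = 0.
With identical firms every q_j equals q_i, so Σ_{j≠i} q_j = 2q_i and 146 = 12q_i, giving q_i = 73/6.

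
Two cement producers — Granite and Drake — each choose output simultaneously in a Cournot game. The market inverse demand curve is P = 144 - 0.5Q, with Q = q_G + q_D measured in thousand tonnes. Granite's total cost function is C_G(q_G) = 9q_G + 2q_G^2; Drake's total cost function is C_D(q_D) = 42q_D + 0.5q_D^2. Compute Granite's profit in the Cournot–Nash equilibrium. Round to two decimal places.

1261.30

Granite's profit: π_G = (144 - 0.5Q)q_G - (9q_G + 2q_G²). Setting ∂π_G/∂q_G = 0: 135 - 5q_G - (1/2)(q_D) = 0.
Drake's profit: π_D = (144 - 0.5Q)q_D - (42q_D + (1/2)q_D²). Setting ∂π_D/∂q_D = 0: 102 - 2q_D - (1/2)(q_G) = 0.
Rearranging gives the reaction functions q_G = (135 - (1/2)q_D)/5 and q_D = (102 - (1/2)q_G)/2.
Solving the pair: q_G = 292/13, q_D = 590/13.
Price P = 144 - (1/2)·(882/13) = 1431/13.
Granite's profit: (1431/13)·(292/13) - 9·(292/13) - 2(292/13)² = 1261.3018.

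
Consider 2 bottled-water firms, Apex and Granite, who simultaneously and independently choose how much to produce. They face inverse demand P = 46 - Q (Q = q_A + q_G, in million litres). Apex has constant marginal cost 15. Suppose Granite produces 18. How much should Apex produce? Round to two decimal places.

6.50

With the rival's output fixed at 18, Apex's profit is π_A = (46 - 18 - q_A)q_A - (15q_A) = (28 - q_A)q_A - (15q_A).
∂π_A/∂q_A = 13 - 2q_A = 0, so q_A = 13/2.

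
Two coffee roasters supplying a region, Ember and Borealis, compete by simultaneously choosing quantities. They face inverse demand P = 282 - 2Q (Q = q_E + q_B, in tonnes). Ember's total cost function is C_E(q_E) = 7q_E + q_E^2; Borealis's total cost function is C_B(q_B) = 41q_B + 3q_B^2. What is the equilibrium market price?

169

Ember's profit: π_E = (282 - 2Q)q_E - (7q_E + q_E²). Setting ∂π_E/∂q_E = 0: 275 - 6q_E - 2(q_B) = 0.
Borealis's first-order condition: 241 - 10q_B - 2(q_E) = 0.
So q_E = (275 - 2q_B)/6 and q_B = (241 - 2q_E)/10.
Substituting one into the other gives q_E = 81/2 and q_B = 16.
Total output Q = 113/2, so price P = 282 - 2·(113/2) = 169.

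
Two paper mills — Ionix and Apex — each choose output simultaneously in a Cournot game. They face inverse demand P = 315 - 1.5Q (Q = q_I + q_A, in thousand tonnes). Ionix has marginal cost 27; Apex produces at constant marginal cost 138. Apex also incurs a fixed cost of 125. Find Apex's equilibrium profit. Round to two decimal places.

Ionix's profit: π_I = (315 - 1.5Q)q_I - (27q_I). Setting ∂π_I/∂q_I = 0: 288 - 3q_I - (3/2)(q_A) = 0.
Apex's first-order condition: 177 - 3q_A - (3/2)(q_I) = 0.
Best responses: q_I = (288 - (3/2)q_A)/3, q_A = (177 - (3/2)q_I)/3.
Solving the pair: q_I = 266/3, q_A = 44/3.
Price P = 315 - (3/2)·(310/3) = 160.
Apex's profit: (160 - 138)·(44/3) - 125 = 593/3.

197.67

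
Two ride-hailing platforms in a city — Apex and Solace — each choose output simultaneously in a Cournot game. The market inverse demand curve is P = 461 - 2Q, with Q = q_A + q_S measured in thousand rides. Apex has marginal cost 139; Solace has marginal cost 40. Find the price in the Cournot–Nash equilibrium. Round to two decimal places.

213.33

Apex's profit: π_A = (461 - 2Q)q_A - (139q_A). Setting ∂π_A/∂q_A = 0: 322 - 4q_A - 2(q_S) = 0.
Solace's profit: π_S = (461 - 2Q)q_S - (40q_S). Setting ∂π_S/∂q_S = 0: 421 - 4q_S - 2(q_A) = 0.
Best responses: q_A = (322 - 2q_S)/4, q_S = (421 - 2q_A)/4.
Substituting one into the other gives q_A = 223/6 and q_S = 260/3.
Total output Q = 743/6, so price P = 461 - 2·(743/6) = 640/3.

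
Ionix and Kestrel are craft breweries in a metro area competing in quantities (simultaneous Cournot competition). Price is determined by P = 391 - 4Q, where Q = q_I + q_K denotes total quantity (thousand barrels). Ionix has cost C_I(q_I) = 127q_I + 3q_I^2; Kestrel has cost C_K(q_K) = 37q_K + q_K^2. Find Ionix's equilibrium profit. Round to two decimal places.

682.05

Ionix's profit: π_I = (391 - 4Q)q_I - (127q_I + 3q_I²). Setting ∂π_I/∂q_I = 0: 264 - 14q_I - 4(q_K) = 0.
Kestrel's profit: π_K = (391 - 4Q)q_K - (37q_K + q_K²). Setting ∂π_K/∂q_K = 0: 354 - 10q_K - 4(q_I) = 0.
So q_I = (264 - 4q_K)/14 and q_K = (354 - 4q_I)/10.
Substituting one into the other gives q_I = 306/31 and q_K = 975/31.
Price P = 391 - 4·(1281/31) = 225.7097.
Ionix's profit: 225.7097·(306/31) - 127·(306/31) - 3(306/31)² = 682.0520.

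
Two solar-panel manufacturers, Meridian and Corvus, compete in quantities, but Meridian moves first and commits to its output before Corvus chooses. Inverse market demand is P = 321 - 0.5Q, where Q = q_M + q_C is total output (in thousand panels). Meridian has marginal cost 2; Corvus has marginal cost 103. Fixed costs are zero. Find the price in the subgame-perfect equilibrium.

107

The follower Corvus best-responds to any q_M: π_C = (321 - 0.5Q)q_C - 103q_C.
Follower FOC: 218 - (1/2)q_M - q_C = 0, so q_C(q_M) = (218 - (1/2)q_M).
Meridian substitutes q_C(q_M) into its own profit: π_M = q_M(321 - (1/2)q_M - (218 - (1/2)q_M)/2) - 2q_M = (212 - (1/4)q_M)q_M - 2q_M.
Maximising: ∂π_M/∂q_M = 210 - (1/2)q_M = 0, giving q_M = 420.
Then q_C = (218 - (1/2)·420) = 8.
Total output Q = 428, so price P = 321 - (1/2)·428 = 107.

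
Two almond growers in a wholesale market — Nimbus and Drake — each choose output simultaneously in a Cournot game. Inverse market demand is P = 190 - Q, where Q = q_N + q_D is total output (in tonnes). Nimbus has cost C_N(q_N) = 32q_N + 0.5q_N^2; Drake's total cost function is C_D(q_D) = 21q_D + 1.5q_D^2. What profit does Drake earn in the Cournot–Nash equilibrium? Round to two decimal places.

1553.58

Nimbus's profit: π_N = (190 - Q)q_N - (32q_N + (1/2)q_N²). Setting ∂π_N/∂q_N = 0: 158 - 3q_N - (q_D) = 0.
Drake's profit: π_D = (190 - Q)q_D - (21q_D + (3/2)q_D²). Setting ∂π_D/∂q_D = 0: 169 - 5q_D - (q_N) = 0.
Best responses: q_N = (158 - q_D)/3, q_D = (169 - q_N)/5.
Substituting one into the other gives q_N = 621/14 and q_D = 349/14.
Price P = 190 - 485/7 = 845/7.
Drake's profit: (845/7)·(349/14) - 21·(349/14) - (3/2)(349/14)² = 1553.5842.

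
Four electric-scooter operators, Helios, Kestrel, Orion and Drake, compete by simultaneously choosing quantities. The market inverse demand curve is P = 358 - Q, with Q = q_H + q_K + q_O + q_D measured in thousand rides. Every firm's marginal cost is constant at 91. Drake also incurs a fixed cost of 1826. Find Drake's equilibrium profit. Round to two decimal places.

1025.56

Each firm earns π_i = (358 - Q)q_i - 91q_i.
First-order condition (treating rivals' output as given): 267 - 2q_i - Σ_{j≠i} q_j = 0.
By symmetry each firm produces the same amount; substituting Σ_{j≠i} q_j = 3q_i yields q_i = 267/5.
Price P = 358 - 1068/5 = 722/5.
Drake's profit: (722/5 - 91)·(267/5) - 1826 = 1025.5600.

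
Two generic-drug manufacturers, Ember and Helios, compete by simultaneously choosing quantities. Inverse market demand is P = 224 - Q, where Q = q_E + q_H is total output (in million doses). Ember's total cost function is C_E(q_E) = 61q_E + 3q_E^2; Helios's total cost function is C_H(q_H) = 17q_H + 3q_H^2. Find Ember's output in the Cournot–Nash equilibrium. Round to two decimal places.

17.41

Ember's profit: π_E = (224 - Q)q_E - (61q_E + 3q_E²). Setting ∂π_E/∂q_E = 0: 163 - 8q_E - (q_H) = 0.
Helios's first-order condition: 207 - 8q_H - (q_E) = 0.
So q_E = (163 - q_H)/8 and q_H = (207 - q_E)/8.
Solving the pair: q_E = 1097/63, q_H = 1493/63.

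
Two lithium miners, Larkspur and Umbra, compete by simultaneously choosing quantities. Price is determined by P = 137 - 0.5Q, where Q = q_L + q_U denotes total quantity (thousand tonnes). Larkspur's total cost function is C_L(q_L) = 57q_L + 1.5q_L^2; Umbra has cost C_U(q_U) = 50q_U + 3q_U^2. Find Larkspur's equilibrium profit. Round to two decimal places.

Larkspur's profit: π_L = (137 - 0.5Q)q_L - (57q_L + (3/2)q_L²). Setting ∂π_L/∂q_L = 0: 80 - 4q_L - (1/2)(q_U) = 0.
Umbra's profit: π_U = (137 - 0.5Q)q_U - (50q_U + 3q_U²). Setting ∂π_U/∂q_U = 0: 87 - 7q_U - (1/2)(q_L) = 0.
Rearranging gives the reaction functions q_L = (80 - (1/2)q_U)/4 and q_U = (87 - (1/2)q_L)/7.
Substituting one into the other gives q_L = 18.6126 and q_U = 1232/111.
Price P = 137 - (1/2)·29.7117 = 122.1441.
Larkspur's profit: 122.1441·18.6126 - 57·18.6126 - (3/2)·18.6126² = 692.8587.

692.86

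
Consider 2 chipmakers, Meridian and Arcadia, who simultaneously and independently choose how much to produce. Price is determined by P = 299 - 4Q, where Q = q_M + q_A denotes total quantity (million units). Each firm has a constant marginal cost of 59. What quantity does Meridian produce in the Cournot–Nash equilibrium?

Each firm earns π_i = (299 - 4Q)q_i - 59q_i.
First-order condition (treating rivals' output as given): 240 - 8q_i - 4q_j = 0.
With identical firms every q_j equals q_i, so q_j = q_i and 240 = 12q_i, giving q_i = 20.

20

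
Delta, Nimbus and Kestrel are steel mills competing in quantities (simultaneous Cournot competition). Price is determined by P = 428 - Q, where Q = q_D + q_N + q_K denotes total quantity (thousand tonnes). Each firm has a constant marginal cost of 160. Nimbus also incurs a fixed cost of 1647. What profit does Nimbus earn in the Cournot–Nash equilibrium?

2842

A representative firm's profit is π_i = q_i(428 - Q) - 160q_i.
Setting ∂π_i/∂q_i = 0 with rivals' quantities fixed: 268 - 2q_i - Σ_{j≠i} q_j = 0.
By symmetry each firm produces the same amount; substituting Σ_{j≠i} q_j = 2q_i yields q_i = 268/4 = 67.
Price P = 428 - 201 = 227.
Nimbus's profit: (227 - 160)·67 - 1647 = 2842.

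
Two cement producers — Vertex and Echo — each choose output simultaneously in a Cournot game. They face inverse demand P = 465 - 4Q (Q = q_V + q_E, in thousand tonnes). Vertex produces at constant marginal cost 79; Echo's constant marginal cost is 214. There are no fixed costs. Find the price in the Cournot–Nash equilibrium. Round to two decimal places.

Vertex's profit: π_V = (465 - 4Q)q_V - (79q_V). Setting ∂π_V/∂q_V = 0: 386 - 8q_V - 4(q_E) = 0.
Echo's first-order condition: 251 - 8q_E - 4(q_V) = 0.
Rearranging gives the reaction functions q_V = (386 - 4q_E)/8 and q_E = (251 - 4q_V)/8.
Substituting one into the other gives q_V = 521/12 and q_E = 29/3.
Total output Q = 637/12, so price P = 465 - 4·(637/12) = 758/3.

252.67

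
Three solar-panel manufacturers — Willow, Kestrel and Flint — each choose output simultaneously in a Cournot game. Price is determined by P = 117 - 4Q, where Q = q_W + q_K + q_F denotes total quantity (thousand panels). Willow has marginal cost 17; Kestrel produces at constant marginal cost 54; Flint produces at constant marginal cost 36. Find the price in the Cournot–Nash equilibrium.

56

Willow's profit: π_W = (117 - 4Q)q_W - (17q_W). Setting ∂π_W/∂q_W = 0: 100 - 8q_W - 4(q_K + q_F) = 0.
Kestrel's first-order condition: 63 - 8q_K - 4(q_W + q_F) = 0.
Flint's first-order condition: 81 - 8q_F - 4(q_W + q_K) = 0.
Adding the 3 first-order conditions: 244 − 16Q = 0, so Q = 61/4.
Back-substituting: q_W = (100 − 61)/4 = 39/4, q_K = (63 − 61)/4 = 1/2, q_F = (81 − 61)/4 = 5.
Total output Q = 61/4, so price P = 117 - 4·(61/4) = 56.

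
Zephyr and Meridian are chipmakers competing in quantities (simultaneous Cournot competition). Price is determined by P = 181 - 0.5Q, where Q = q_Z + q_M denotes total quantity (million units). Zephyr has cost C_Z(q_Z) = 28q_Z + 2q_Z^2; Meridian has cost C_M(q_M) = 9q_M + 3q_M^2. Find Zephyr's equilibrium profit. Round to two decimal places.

2008.64

Zephyr's profit: π_Z = (181 - 0.5Q)q_Z - (28q_Z + 2q_Z²). Setting ∂π_Z/∂q_Z = 0: 153 - 5q_Z - (1/2)(q_M) = 0.
Meridian's profit: π_M = (181 - 0.5Q)q_M - (9q_M + 3q_M²). Setting ∂π_M/∂q_M = 0: 172 - 7q_M - (1/2)(q_Z) = 0.
Best responses: q_Z = (153 - (1/2)q_M)/5, q_M = (172 - (1/2)q_Z)/7.
Substituting one into the other gives q_Z = 28.3453 and q_M = 22.5468.
Price P = 181 - (1/2)·50.8921 = 155.5540.
Zephyr's profit: 155.5540·28.3453 - 28·28.3453 - 2·28.3453² = 2008.6434.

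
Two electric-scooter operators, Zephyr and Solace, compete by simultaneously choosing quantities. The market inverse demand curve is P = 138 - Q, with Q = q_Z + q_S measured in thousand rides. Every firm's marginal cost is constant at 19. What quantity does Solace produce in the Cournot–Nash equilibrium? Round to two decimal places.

Each firm earns π_i = (138 - Q)q_i - 19q_i.
First-order condition (treating rivals' output as given): 119 - 2q_i - q_j = 0.
With identical firms every q_j equals q_i, so q_j = q_i and 119 = 3q_i, giving q_i = 119/3.

39.67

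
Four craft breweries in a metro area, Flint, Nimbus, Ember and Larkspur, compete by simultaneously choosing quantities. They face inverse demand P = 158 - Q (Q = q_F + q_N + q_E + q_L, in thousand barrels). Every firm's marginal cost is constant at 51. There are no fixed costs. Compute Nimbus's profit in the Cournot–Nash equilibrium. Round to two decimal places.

A representative firm's profit is π_i = q_i(158 - Q) - 51q_i.
Setting ∂π_i/∂q_i = 0 with rivals' quantities fixed: 107 - 2q_i - Σ_{j≠i} q_j = 0.
By symmetry each firm produces the same amount; substituting Σ_{j≠i} q_j = 3q_i yields q_i = 107/5.
Price P = 158 - 428/5 = 362/5.
Nimbus's profit: (362/5 - 51)·(107/5) = 457.9600.

457.96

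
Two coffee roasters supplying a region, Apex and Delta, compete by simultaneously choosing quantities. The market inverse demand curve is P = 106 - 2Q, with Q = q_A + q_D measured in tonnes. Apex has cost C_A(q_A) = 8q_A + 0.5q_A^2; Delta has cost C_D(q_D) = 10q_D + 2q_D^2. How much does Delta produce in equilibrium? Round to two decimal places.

Apex's profit: π_A = (106 - 2Q)q_A - (8q_A + (1/2)q_A²). Setting ∂π_A/∂q_A = 0: 98 - 5q_A - 2(q_D) = 0.
Delta's profit: π_D = (106 - 2Q)q_D - (10q_D + 2q_D²). Setting ∂π_D/∂q_D = 0: 96 - 8q_D - 2(q_A) = 0.
Best responses: q_A = (98 - 2q_D)/5, q_D = (96 - 2q_A)/8.
Substituting one into the other gives q_A = 148/9 and q_D = 71/9.

7.89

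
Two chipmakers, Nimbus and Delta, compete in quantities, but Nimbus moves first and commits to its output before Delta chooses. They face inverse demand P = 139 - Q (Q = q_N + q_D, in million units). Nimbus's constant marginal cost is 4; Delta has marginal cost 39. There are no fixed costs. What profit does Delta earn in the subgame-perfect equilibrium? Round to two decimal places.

The follower Delta best-responds to any q_N: π_D = (139 - Q)q_D - 39q_D.
Follower FOC: 100 - q_N - 2q_D = 0, so q_D(q_N) = (100 - q_N)/2.
The leader anticipates this reaction. Substituting into P = 139 - Q gives P = 89 - (1/2)q_N, so π_N = (89 - (1/2)q_N)q_N - 4q_N.
Leader FOC: 85 - q_N = 0, so q_N = 85.
Then q_D = (100 - 85)/2 = 15/2.
Price P = 139 - 185/2 = 93/2.
Delta's profit: (93/2 - 39)·(15/2) = 225/4.

56.25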